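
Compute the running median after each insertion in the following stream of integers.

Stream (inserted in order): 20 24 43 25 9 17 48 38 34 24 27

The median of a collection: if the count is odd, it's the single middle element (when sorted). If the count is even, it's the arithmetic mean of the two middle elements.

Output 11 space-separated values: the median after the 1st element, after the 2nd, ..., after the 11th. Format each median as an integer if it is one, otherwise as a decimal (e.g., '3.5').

Step 1: insert 20 -> lo=[20] (size 1, max 20) hi=[] (size 0) -> median=20
Step 2: insert 24 -> lo=[20] (size 1, max 20) hi=[24] (size 1, min 24) -> median=22
Step 3: insert 43 -> lo=[20, 24] (size 2, max 24) hi=[43] (size 1, min 43) -> median=24
Step 4: insert 25 -> lo=[20, 24] (size 2, max 24) hi=[25, 43] (size 2, min 25) -> median=24.5
Step 5: insert 9 -> lo=[9, 20, 24] (size 3, max 24) hi=[25, 43] (size 2, min 25) -> median=24
Step 6: insert 17 -> lo=[9, 17, 20] (size 3, max 20) hi=[24, 25, 43] (size 3, min 24) -> median=22
Step 7: insert 48 -> lo=[9, 17, 20, 24] (size 4, max 24) hi=[25, 43, 48] (size 3, min 25) -> median=24
Step 8: insert 38 -> lo=[9, 17, 20, 24] (size 4, max 24) hi=[25, 38, 43, 48] (size 4, min 25) -> median=24.5
Step 9: insert 34 -> lo=[9, 17, 20, 24, 25] (size 5, max 25) hi=[34, 38, 43, 48] (size 4, min 34) -> median=25
Step 10: insert 24 -> lo=[9, 17, 20, 24, 24] (size 5, max 24) hi=[25, 34, 38, 43, 48] (size 5, min 25) -> median=24.5
Step 11: insert 27 -> lo=[9, 17, 20, 24, 24, 25] (size 6, max 25) hi=[27, 34, 38, 43, 48] (size 5, min 27) -> median=25

Answer: 20 22 24 24.5 24 22 24 24.5 25 24.5 25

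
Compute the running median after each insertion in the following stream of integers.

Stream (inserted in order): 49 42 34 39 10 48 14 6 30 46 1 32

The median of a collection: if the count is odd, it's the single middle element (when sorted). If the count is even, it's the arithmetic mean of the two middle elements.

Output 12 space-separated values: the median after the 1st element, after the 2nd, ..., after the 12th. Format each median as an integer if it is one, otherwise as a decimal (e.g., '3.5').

Answer: 49 45.5 42 40.5 39 40.5 39 36.5 34 36.5 34 33

Derivation:
Step 1: insert 49 -> lo=[49] (size 1, max 49) hi=[] (size 0) -> median=49
Step 2: insert 42 -> lo=[42] (size 1, max 42) hi=[49] (size 1, min 49) -> median=45.5
Step 3: insert 34 -> lo=[34, 42] (size 2, max 42) hi=[49] (size 1, min 49) -> median=42
Step 4: insert 39 -> lo=[34, 39] (size 2, max 39) hi=[42, 49] (size 2, min 42) -> median=40.5
Step 5: insert 10 -> lo=[10, 34, 39] (size 3, max 39) hi=[42, 49] (size 2, min 42) -> median=39
Step 6: insert 48 -> lo=[10, 34, 39] (size 3, max 39) hi=[42, 48, 49] (size 3, min 42) -> median=40.5
Step 7: insert 14 -> lo=[10, 14, 34, 39] (size 4, max 39) hi=[42, 48, 49] (size 3, min 42) -> median=39
Step 8: insert 6 -> lo=[6, 10, 14, 34] (size 4, max 34) hi=[39, 42, 48, 49] (size 4, min 39) -> median=36.5
Step 9: insert 30 -> lo=[6, 10, 14, 30, 34] (size 5, max 34) hi=[39, 42, 48, 49] (size 4, min 39) -> median=34
Step 10: insert 46 -> lo=[6, 10, 14, 30, 34] (size 5, max 34) hi=[39, 42, 46, 48, 49] (size 5, min 39) -> median=36.5
Step 11: insert 1 -> lo=[1, 6, 10, 14, 30, 34] (size 6, max 34) hi=[39, 42, 46, 48, 49] (size 5, min 39) -> median=34
Step 12: insert 32 -> lo=[1, 6, 10, 14, 30, 32] (size 6, max 32) hi=[34, 39, 42, 46, 48, 49] (size 6, min 34) -> median=33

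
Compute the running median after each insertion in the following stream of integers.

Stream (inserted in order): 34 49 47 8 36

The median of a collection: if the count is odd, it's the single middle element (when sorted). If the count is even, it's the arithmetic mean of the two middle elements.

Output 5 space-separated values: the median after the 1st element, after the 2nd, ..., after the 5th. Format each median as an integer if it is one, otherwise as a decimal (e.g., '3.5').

Answer: 34 41.5 47 40.5 36

Derivation:
Step 1: insert 34 -> lo=[34] (size 1, max 34) hi=[] (size 0) -> median=34
Step 2: insert 49 -> lo=[34] (size 1, max 34) hi=[49] (size 1, min 49) -> median=41.5
Step 3: insert 47 -> lo=[34, 47] (size 2, max 47) hi=[49] (size 1, min 49) -> median=47
Step 4: insert 8 -> lo=[8, 34] (size 2, max 34) hi=[47, 49] (size 2, min 47) -> median=40.5
Step 5: insert 36 -> lo=[8, 34, 36] (size 3, max 36) hi=[47, 49] (size 2, min 47) -> median=36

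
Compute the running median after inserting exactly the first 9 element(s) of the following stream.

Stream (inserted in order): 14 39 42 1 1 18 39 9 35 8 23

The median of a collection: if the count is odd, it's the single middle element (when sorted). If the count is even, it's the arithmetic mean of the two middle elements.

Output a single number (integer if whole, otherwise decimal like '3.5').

Answer: 18

Derivation:
Step 1: insert 14 -> lo=[14] (size 1, max 14) hi=[] (size 0) -> median=14
Step 2: insert 39 -> lo=[14] (size 1, max 14) hi=[39] (size 1, min 39) -> median=26.5
Step 3: insert 42 -> lo=[14, 39] (size 2, max 39) hi=[42] (size 1, min 42) -> median=39
Step 4: insert 1 -> lo=[1, 14] (size 2, max 14) hi=[39, 42] (size 2, min 39) -> median=26.5
Step 5: insert 1 -> lo=[1, 1, 14] (size 3, max 14) hi=[39, 42] (size 2, min 39) -> median=14
Step 6: insert 18 -> lo=[1, 1, 14] (size 3, max 14) hi=[18, 39, 42] (size 3, min 18) -> median=16
Step 7: insert 39 -> lo=[1, 1, 14, 18] (size 4, max 18) hi=[39, 39, 42] (size 3, min 39) -> median=18
Step 8: insert 9 -> lo=[1, 1, 9, 14] (size 4, max 14) hi=[18, 39, 39, 42] (size 4, min 18) -> median=16
Step 9: insert 35 -> lo=[1, 1, 9, 14, 18] (size 5, max 18) hi=[35, 39, 39, 42] (size 4, min 35) -> median=18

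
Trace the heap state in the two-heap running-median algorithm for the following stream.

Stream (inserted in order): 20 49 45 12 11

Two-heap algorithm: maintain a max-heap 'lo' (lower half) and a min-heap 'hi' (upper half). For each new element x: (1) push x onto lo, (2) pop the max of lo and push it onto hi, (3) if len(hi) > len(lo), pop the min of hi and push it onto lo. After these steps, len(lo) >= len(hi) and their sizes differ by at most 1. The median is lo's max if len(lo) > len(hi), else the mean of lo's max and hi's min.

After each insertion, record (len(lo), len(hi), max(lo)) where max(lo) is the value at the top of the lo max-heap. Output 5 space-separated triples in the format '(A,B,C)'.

Step 1: insert 20 -> lo=[20] hi=[] -> (len(lo)=1, len(hi)=0, max(lo)=20)
Step 2: insert 49 -> lo=[20] hi=[49] -> (len(lo)=1, len(hi)=1, max(lo)=20)
Step 3: insert 45 -> lo=[20, 45] hi=[49] -> (len(lo)=2, len(hi)=1, max(lo)=45)
Step 4: insert 12 -> lo=[12, 20] hi=[45, 49] -> (len(lo)=2, len(hi)=2, max(lo)=20)
Step 5: insert 11 -> lo=[11, 12, 20] hi=[45, 49] -> (len(lo)=3, len(hi)=2, max(lo)=20)

Answer: (1,0,20) (1,1,20) (2,1,45) (2,2,20) (3,2,20)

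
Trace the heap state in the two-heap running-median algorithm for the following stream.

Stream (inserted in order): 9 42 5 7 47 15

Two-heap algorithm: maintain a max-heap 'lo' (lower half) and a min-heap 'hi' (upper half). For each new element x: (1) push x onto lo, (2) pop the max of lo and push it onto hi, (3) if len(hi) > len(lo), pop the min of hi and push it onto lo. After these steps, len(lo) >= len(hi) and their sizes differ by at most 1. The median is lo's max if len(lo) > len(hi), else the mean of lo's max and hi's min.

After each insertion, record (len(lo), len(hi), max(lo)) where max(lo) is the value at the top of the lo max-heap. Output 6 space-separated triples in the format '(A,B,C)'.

Step 1: insert 9 -> lo=[9] hi=[] -> (len(lo)=1, len(hi)=0, max(lo)=9)
Step 2: insert 42 -> lo=[9] hi=[42] -> (len(lo)=1, len(hi)=1, max(lo)=9)
Step 3: insert 5 -> lo=[5, 9] hi=[42] -> (len(lo)=2, len(hi)=1, max(lo)=9)
Step 4: insert 7 -> lo=[5, 7] hi=[9, 42] -> (len(lo)=2, len(hi)=2, max(lo)=7)
Step 5: insert 47 -> lo=[5, 7, 9] hi=[42, 47] -> (len(lo)=3, len(hi)=2, max(lo)=9)
Step 6: insert 15 -> lo=[5, 7, 9] hi=[15, 42, 47] -> (len(lo)=3, len(hi)=3, max(lo)=9)

Answer: (1,0,9) (1,1,9) (2,1,9) (2,2,7) (3,2,9) (3,3,9)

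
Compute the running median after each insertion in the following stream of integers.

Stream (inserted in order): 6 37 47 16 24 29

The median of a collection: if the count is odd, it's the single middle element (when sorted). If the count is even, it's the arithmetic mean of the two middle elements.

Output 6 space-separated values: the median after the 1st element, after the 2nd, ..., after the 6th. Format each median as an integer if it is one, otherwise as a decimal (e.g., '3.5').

Answer: 6 21.5 37 26.5 24 26.5

Derivation:
Step 1: insert 6 -> lo=[6] (size 1, max 6) hi=[] (size 0) -> median=6
Step 2: insert 37 -> lo=[6] (size 1, max 6) hi=[37] (size 1, min 37) -> median=21.5
Step 3: insert 47 -> lo=[6, 37] (size 2, max 37) hi=[47] (size 1, min 47) -> median=37
Step 4: insert 16 -> lo=[6, 16] (size 2, max 16) hi=[37, 47] (size 2, min 37) -> median=26.5
Step 5: insert 24 -> lo=[6, 16, 24] (size 3, max 24) hi=[37, 47] (size 2, min 37) -> median=24
Step 6: insert 29 -> lo=[6, 16, 24] (size 3, max 24) hi=[29, 37, 47] (size 3, min 29) -> median=26.5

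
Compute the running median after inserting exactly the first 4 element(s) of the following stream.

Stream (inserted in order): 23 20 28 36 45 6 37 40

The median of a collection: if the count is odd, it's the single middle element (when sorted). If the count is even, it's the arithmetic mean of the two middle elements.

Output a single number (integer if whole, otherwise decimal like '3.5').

Step 1: insert 23 -> lo=[23] (size 1, max 23) hi=[] (size 0) -> median=23
Step 2: insert 20 -> lo=[20] (size 1, max 20) hi=[23] (size 1, min 23) -> median=21.5
Step 3: insert 28 -> lo=[20, 23] (size 2, max 23) hi=[28] (size 1, min 28) -> median=23
Step 4: insert 36 -> lo=[20, 23] (size 2, max 23) hi=[28, 36] (size 2, min 28) -> median=25.5

Answer: 25.5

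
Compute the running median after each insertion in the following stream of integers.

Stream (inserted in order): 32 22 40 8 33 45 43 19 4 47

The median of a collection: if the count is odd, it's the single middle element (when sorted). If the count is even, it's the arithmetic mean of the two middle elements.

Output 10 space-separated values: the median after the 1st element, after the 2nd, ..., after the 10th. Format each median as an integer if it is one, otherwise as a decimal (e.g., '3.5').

Step 1: insert 32 -> lo=[32] (size 1, max 32) hi=[] (size 0) -> median=32
Step 2: insert 22 -> lo=[22] (size 1, max 22) hi=[32] (size 1, min 32) -> median=27
Step 3: insert 40 -> lo=[22, 32] (size 2, max 32) hi=[40] (size 1, min 40) -> median=32
Step 4: insert 8 -> lo=[8, 22] (size 2, max 22) hi=[32, 40] (size 2, min 32) -> median=27
Step 5: insert 33 -> lo=[8, 22, 32] (size 3, max 32) hi=[33, 40] (size 2, min 33) -> median=32
Step 6: insert 45 -> lo=[8, 22, 32] (size 3, max 32) hi=[33, 40, 45] (size 3, min 33) -> median=32.5
Step 7: insert 43 -> lo=[8, 22, 32, 33] (size 4, max 33) hi=[40, 43, 45] (size 3, min 40) -> median=33
Step 8: insert 19 -> lo=[8, 19, 22, 32] (size 4, max 32) hi=[33, 40, 43, 45] (size 4, min 33) -> median=32.5
Step 9: insert 4 -> lo=[4, 8, 19, 22, 32] (size 5, max 32) hi=[33, 40, 43, 45] (size 4, min 33) -> median=32
Step 10: insert 47 -> lo=[4, 8, 19, 22, 32] (size 5, max 32) hi=[33, 40, 43, 45, 47] (size 5, min 33) -> median=32.5

Answer: 32 27 32 27 32 32.5 33 32.5 32 32.5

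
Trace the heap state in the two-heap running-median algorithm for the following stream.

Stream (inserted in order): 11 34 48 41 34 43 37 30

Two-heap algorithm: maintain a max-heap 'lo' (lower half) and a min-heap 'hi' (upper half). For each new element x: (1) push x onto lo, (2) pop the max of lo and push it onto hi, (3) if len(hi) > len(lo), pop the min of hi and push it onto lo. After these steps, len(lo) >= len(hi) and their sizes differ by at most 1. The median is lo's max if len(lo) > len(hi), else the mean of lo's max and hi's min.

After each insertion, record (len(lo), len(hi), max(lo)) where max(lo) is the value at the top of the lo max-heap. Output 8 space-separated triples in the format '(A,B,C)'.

Answer: (1,0,11) (1,1,11) (2,1,34) (2,2,34) (3,2,34) (3,3,34) (4,3,37) (4,4,34)

Derivation:
Step 1: insert 11 -> lo=[11] hi=[] -> (len(lo)=1, len(hi)=0, max(lo)=11)
Step 2: insert 34 -> lo=[11] hi=[34] -> (len(lo)=1, len(hi)=1, max(lo)=11)
Step 3: insert 48 -> lo=[11, 34] hi=[48] -> (len(lo)=2, len(hi)=1, max(lo)=34)
Step 4: insert 41 -> lo=[11, 34] hi=[41, 48] -> (len(lo)=2, len(hi)=2, max(lo)=34)
Step 5: insert 34 -> lo=[11, 34, 34] hi=[41, 48] -> (len(lo)=3, len(hi)=2, max(lo)=34)
Step 6: insert 43 -> lo=[11, 34, 34] hi=[41, 43, 48] -> (len(lo)=3, len(hi)=3, max(lo)=34)
Step 7: insert 37 -> lo=[11, 34, 34, 37] hi=[41, 43, 48] -> (len(lo)=4, len(hi)=3, max(lo)=37)
Step 8: insert 30 -> lo=[11, 30, 34, 34] hi=[37, 41, 43, 48] -> (len(lo)=4, len(hi)=4, max(lo)=34)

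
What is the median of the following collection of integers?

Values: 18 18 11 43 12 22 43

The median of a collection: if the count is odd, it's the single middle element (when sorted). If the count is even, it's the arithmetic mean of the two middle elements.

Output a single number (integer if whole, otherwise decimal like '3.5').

Step 1: insert 18 -> lo=[18] (size 1, max 18) hi=[] (size 0) -> median=18
Step 2: insert 18 -> lo=[18] (size 1, max 18) hi=[18] (size 1, min 18) -> median=18
Step 3: insert 11 -> lo=[11, 18] (size 2, max 18) hi=[18] (size 1, min 18) -> median=18
Step 4: insert 43 -> lo=[11, 18] (size 2, max 18) hi=[18, 43] (size 2, min 18) -> median=18
Step 5: insert 12 -> lo=[11, 12, 18] (size 3, max 18) hi=[18, 43] (size 2, min 18) -> median=18
Step 6: insert 22 -> lo=[11, 12, 18] (size 3, max 18) hi=[18, 22, 43] (size 3, min 18) -> median=18
Step 7: insert 43 -> lo=[11, 12, 18, 18] (size 4, max 18) hi=[22, 43, 43] (size 3, min 22) -> median=18

Answer: 18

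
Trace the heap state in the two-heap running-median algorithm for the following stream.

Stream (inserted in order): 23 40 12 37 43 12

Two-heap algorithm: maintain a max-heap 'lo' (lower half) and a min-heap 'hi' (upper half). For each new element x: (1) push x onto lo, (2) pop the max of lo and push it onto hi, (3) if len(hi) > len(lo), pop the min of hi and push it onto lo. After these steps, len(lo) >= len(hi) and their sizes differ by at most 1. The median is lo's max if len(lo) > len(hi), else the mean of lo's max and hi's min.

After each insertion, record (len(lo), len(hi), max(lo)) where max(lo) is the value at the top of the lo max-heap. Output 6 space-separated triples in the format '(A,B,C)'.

Answer: (1,0,23) (1,1,23) (2,1,23) (2,2,23) (3,2,37) (3,3,23)

Derivation:
Step 1: insert 23 -> lo=[23] hi=[] -> (len(lo)=1, len(hi)=0, max(lo)=23)
Step 2: insert 40 -> lo=[23] hi=[40] -> (len(lo)=1, len(hi)=1, max(lo)=23)
Step 3: insert 12 -> lo=[12, 23] hi=[40] -> (len(lo)=2, len(hi)=1, max(lo)=23)
Step 4: insert 37 -> lo=[12, 23] hi=[37, 40] -> (len(lo)=2, len(hi)=2, max(lo)=23)
Step 5: insert 43 -> lo=[12, 23, 37] hi=[40, 43] -> (len(lo)=3, len(hi)=2, max(lo)=37)
Step 6: insert 12 -> lo=[12, 12, 23] hi=[37, 40, 43] -> (len(lo)=3, len(hi)=3, max(lo)=23)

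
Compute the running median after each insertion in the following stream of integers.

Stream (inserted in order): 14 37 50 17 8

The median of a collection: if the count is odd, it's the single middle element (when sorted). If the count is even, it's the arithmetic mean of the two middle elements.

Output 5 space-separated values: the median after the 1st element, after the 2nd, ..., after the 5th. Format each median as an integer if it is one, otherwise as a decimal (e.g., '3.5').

Answer: 14 25.5 37 27 17

Derivation:
Step 1: insert 14 -> lo=[14] (size 1, max 14) hi=[] (size 0) -> median=14
Step 2: insert 37 -> lo=[14] (size 1, max 14) hi=[37] (size 1, min 37) -> median=25.5
Step 3: insert 50 -> lo=[14, 37] (size 2, max 37) hi=[50] (size 1, min 50) -> median=37
Step 4: insert 17 -> lo=[14, 17] (size 2, max 17) hi=[37, 50] (size 2, min 37) -> median=27
Step 5: insert 8 -> lo=[8, 14, 17] (size 3, max 17) hi=[37, 50] (size 2, min 37) -> median=17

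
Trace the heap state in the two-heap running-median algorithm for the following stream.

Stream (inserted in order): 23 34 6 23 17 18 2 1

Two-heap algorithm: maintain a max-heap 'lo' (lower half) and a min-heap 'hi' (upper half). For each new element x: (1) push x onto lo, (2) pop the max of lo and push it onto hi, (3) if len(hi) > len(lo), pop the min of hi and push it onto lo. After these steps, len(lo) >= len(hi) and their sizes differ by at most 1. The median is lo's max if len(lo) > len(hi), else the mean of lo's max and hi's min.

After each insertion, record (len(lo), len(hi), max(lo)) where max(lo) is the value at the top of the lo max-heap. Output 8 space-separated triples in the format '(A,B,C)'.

Answer: (1,0,23) (1,1,23) (2,1,23) (2,2,23) (3,2,23) (3,3,18) (4,3,18) (4,4,17)

Derivation:
Step 1: insert 23 -> lo=[23] hi=[] -> (len(lo)=1, len(hi)=0, max(lo)=23)
Step 2: insert 34 -> lo=[23] hi=[34] -> (len(lo)=1, len(hi)=1, max(lo)=23)
Step 3: insert 6 -> lo=[6, 23] hi=[34] -> (len(lo)=2, len(hi)=1, max(lo)=23)
Step 4: insert 23 -> lo=[6, 23] hi=[23, 34] -> (len(lo)=2, len(hi)=2, max(lo)=23)
Step 5: insert 17 -> lo=[6, 17, 23] hi=[23, 34] -> (len(lo)=3, len(hi)=2, max(lo)=23)
Step 6: insert 18 -> lo=[6, 17, 18] hi=[23, 23, 34] -> (len(lo)=3, len(hi)=3, max(lo)=18)
Step 7: insert 2 -> lo=[2, 6, 17, 18] hi=[23, 23, 34] -> (len(lo)=4, len(hi)=3, max(lo)=18)
Step 8: insert 1 -> lo=[1, 2, 6, 17] hi=[18, 23, 23, 34] -> (len(lo)=4, len(hi)=4, max(lo)=17)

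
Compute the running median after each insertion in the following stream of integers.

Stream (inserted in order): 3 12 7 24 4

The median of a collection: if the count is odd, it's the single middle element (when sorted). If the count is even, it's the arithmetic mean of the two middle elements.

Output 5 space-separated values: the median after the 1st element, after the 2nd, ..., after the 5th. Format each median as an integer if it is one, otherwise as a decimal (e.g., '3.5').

Answer: 3 7.5 7 9.5 7

Derivation:
Step 1: insert 3 -> lo=[3] (size 1, max 3) hi=[] (size 0) -> median=3
Step 2: insert 12 -> lo=[3] (size 1, max 3) hi=[12] (size 1, min 12) -> median=7.5
Step 3: insert 7 -> lo=[3, 7] (size 2, max 7) hi=[12] (size 1, min 12) -> median=7
Step 4: insert 24 -> lo=[3, 7] (size 2, max 7) hi=[12, 24] (size 2, min 12) -> median=9.5
Step 5: insert 4 -> lo=[3, 4, 7] (size 3, max 7) hi=[12, 24] (size 2, min 12) -> median=7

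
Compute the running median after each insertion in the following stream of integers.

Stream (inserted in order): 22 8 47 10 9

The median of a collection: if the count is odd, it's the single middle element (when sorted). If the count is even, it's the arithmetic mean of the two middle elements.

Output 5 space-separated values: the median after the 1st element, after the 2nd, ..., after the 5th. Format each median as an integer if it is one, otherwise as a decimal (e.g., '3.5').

Answer: 22 15 22 16 10

Derivation:
Step 1: insert 22 -> lo=[22] (size 1, max 22) hi=[] (size 0) -> median=22
Step 2: insert 8 -> lo=[8] (size 1, max 8) hi=[22] (size 1, min 22) -> median=15
Step 3: insert 47 -> lo=[8, 22] (size 2, max 22) hi=[47] (size 1, min 47) -> median=22
Step 4: insert 10 -> lo=[8, 10] (size 2, max 10) hi=[22, 47] (size 2, min 22) -> median=16
Step 5: insert 9 -> lo=[8, 9, 10] (size 3, max 10) hi=[22, 47] (size 2, min 22) -> median=10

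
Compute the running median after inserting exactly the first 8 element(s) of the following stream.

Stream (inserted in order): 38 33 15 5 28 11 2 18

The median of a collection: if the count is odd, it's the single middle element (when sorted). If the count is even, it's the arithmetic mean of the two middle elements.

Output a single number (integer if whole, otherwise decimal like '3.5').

Step 1: insert 38 -> lo=[38] (size 1, max 38) hi=[] (size 0) -> median=38
Step 2: insert 33 -> lo=[33] (size 1, max 33) hi=[38] (size 1, min 38) -> median=35.5
Step 3: insert 15 -> lo=[15, 33] (size 2, max 33) hi=[38] (size 1, min 38) -> median=33
Step 4: insert 5 -> lo=[5, 15] (size 2, max 15) hi=[33, 38] (size 2, min 33) -> median=24
Step 5: insert 28 -> lo=[5, 15, 28] (size 3, max 28) hi=[33, 38] (size 2, min 33) -> median=28
Step 6: insert 11 -> lo=[5, 11, 15] (size 3, max 15) hi=[28, 33, 38] (size 3, min 28) -> median=21.5
Step 7: insert 2 -> lo=[2, 5, 11, 15] (size 4, max 15) hi=[28, 33, 38] (size 3, min 28) -> median=15
Step 8: insert 18 -> lo=[2, 5, 11, 15] (size 4, max 15) hi=[18, 28, 33, 38] (size 4, min 18) -> median=16.5

Answer: 16.5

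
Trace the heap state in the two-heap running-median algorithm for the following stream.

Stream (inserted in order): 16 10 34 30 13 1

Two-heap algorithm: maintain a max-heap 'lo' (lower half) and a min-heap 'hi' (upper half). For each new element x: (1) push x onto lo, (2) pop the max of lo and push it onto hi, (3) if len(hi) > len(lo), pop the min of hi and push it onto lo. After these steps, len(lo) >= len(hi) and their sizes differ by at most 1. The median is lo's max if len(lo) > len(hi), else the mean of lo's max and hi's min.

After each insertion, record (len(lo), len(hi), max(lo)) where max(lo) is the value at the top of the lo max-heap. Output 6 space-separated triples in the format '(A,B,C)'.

Step 1: insert 16 -> lo=[16] hi=[] -> (len(lo)=1, len(hi)=0, max(lo)=16)
Step 2: insert 10 -> lo=[10] hi=[16] -> (len(lo)=1, len(hi)=1, max(lo)=10)
Step 3: insert 34 -> lo=[10, 16] hi=[34] -> (len(lo)=2, len(hi)=1, max(lo)=16)
Step 4: insert 30 -> lo=[10, 16] hi=[30, 34] -> (len(lo)=2, len(hi)=2, max(lo)=16)
Step 5: insert 13 -> lo=[10, 13, 16] hi=[30, 34] -> (len(lo)=3, len(hi)=2, max(lo)=16)
Step 6: insert 1 -> lo=[1, 10, 13] hi=[16, 30, 34] -> (len(lo)=3, len(hi)=3, max(lo)=13)

Answer: (1,0,16) (1,1,10) (2,1,16) (2,2,16) (3,2,16) (3,3,13)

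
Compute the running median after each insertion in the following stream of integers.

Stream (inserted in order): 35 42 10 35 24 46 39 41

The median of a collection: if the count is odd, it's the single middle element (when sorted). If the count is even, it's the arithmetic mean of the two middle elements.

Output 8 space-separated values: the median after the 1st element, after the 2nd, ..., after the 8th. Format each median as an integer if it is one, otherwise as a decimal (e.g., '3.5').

Answer: 35 38.5 35 35 35 35 35 37

Derivation:
Step 1: insert 35 -> lo=[35] (size 1, max 35) hi=[] (size 0) -> median=35
Step 2: insert 42 -> lo=[35] (size 1, max 35) hi=[42] (size 1, min 42) -> median=38.5
Step 3: insert 10 -> lo=[10, 35] (size 2, max 35) hi=[42] (size 1, min 42) -> median=35
Step 4: insert 35 -> lo=[10, 35] (size 2, max 35) hi=[35, 42] (size 2, min 35) -> median=35
Step 5: insert 24 -> lo=[10, 24, 35] (size 3, max 35) hi=[35, 42] (size 2, min 35) -> median=35
Step 6: insert 46 -> lo=[10, 24, 35] (size 3, max 35) hi=[35, 42, 46] (size 3, min 35) -> median=35
Step 7: insert 39 -> lo=[10, 24, 35, 35] (size 4, max 35) hi=[39, 42, 46] (size 3, min 39) -> median=35
Step 8: insert 41 -> lo=[10, 24, 35, 35] (size 4, max 35) hi=[39, 41, 42, 46] (size 4, min 39) -> median=37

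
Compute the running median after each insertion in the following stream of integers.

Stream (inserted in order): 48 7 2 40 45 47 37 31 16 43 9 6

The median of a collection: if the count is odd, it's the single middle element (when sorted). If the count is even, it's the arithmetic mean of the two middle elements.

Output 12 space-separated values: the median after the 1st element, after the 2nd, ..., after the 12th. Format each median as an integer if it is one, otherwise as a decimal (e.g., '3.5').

Answer: 48 27.5 7 23.5 40 42.5 40 38.5 37 38.5 37 34

Derivation:
Step 1: insert 48 -> lo=[48] (size 1, max 48) hi=[] (size 0) -> median=48
Step 2: insert 7 -> lo=[7] (size 1, max 7) hi=[48] (size 1, min 48) -> median=27.5
Step 3: insert 2 -> lo=[2, 7] (size 2, max 7) hi=[48] (size 1, min 48) -> median=7
Step 4: insert 40 -> lo=[2, 7] (size 2, max 7) hi=[40, 48] (size 2, min 40) -> median=23.5
Step 5: insert 45 -> lo=[2, 7, 40] (size 3, max 40) hi=[45, 48] (size 2, min 45) -> median=40
Step 6: insert 47 -> lo=[2, 7, 40] (size 3, max 40) hi=[45, 47, 48] (size 3, min 45) -> median=42.5
Step 7: insert 37 -> lo=[2, 7, 37, 40] (size 4, max 40) hi=[45, 47, 48] (size 3, min 45) -> median=40
Step 8: insert 31 -> lo=[2, 7, 31, 37] (size 4, max 37) hi=[40, 45, 47, 48] (size 4, min 40) -> median=38.5
Step 9: insert 16 -> lo=[2, 7, 16, 31, 37] (size 5, max 37) hi=[40, 45, 47, 48] (size 4, min 40) -> median=37
Step 10: insert 43 -> lo=[2, 7, 16, 31, 37] (size 5, max 37) hi=[40, 43, 45, 47, 48] (size 5, min 40) -> median=38.5
Step 11: insert 9 -> lo=[2, 7, 9, 16, 31, 37] (size 6, max 37) hi=[40, 43, 45, 47, 48] (size 5, min 40) -> median=37
Step 12: insert 6 -> lo=[2, 6, 7, 9, 16, 31] (size 6, max 31) hi=[37, 40, 43, 45, 47, 48] (size 6, min 37) -> median=34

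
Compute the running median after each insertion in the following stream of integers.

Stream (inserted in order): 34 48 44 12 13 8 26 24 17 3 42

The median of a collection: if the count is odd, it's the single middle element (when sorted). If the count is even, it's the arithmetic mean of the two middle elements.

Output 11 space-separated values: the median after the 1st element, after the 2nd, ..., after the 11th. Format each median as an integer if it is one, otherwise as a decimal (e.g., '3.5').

Answer: 34 41 44 39 34 23.5 26 25 24 20.5 24

Derivation:
Step 1: insert 34 -> lo=[34] (size 1, max 34) hi=[] (size 0) -> median=34
Step 2: insert 48 -> lo=[34] (size 1, max 34) hi=[48] (size 1, min 48) -> median=41
Step 3: insert 44 -> lo=[34, 44] (size 2, max 44) hi=[48] (size 1, min 48) -> median=44
Step 4: insert 12 -> lo=[12, 34] (size 2, max 34) hi=[44, 48] (size 2, min 44) -> median=39
Step 5: insert 13 -> lo=[12, 13, 34] (size 3, max 34) hi=[44, 48] (size 2, min 44) -> median=34
Step 6: insert 8 -> lo=[8, 12, 13] (size 3, max 13) hi=[34, 44, 48] (size 3, min 34) -> median=23.5
Step 7: insert 26 -> lo=[8, 12, 13, 26] (size 4, max 26) hi=[34, 44, 48] (size 3, min 34) -> median=26
Step 8: insert 24 -> lo=[8, 12, 13, 24] (size 4, max 24) hi=[26, 34, 44, 48] (size 4, min 26) -> median=25
Step 9: insert 17 -> lo=[8, 12, 13, 17, 24] (size 5, max 24) hi=[26, 34, 44, 48] (size 4, min 26) -> median=24
Step 10: insert 3 -> lo=[3, 8, 12, 13, 17] (size 5, max 17) hi=[24, 26, 34, 44, 48] (size 5, min 24) -> median=20.5
Step 11: insert 42 -> lo=[3, 8, 12, 13, 17, 24] (size 6, max 24) hi=[26, 34, 42, 44, 48] (size 5, min 26) -> median=24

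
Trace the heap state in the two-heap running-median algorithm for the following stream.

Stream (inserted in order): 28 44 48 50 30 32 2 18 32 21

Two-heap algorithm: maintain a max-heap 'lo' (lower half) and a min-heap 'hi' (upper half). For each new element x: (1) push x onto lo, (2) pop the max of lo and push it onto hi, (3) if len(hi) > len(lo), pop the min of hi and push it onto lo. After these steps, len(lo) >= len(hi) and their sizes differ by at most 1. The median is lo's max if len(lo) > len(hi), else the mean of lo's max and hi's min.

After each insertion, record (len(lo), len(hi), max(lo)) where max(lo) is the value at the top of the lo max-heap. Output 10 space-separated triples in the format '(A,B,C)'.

Step 1: insert 28 -> lo=[28] hi=[] -> (len(lo)=1, len(hi)=0, max(lo)=28)
Step 2: insert 44 -> lo=[28] hi=[44] -> (len(lo)=1, len(hi)=1, max(lo)=28)
Step 3: insert 48 -> lo=[28, 44] hi=[48] -> (len(lo)=2, len(hi)=1, max(lo)=44)
Step 4: insert 50 -> lo=[28, 44] hi=[48, 50] -> (len(lo)=2, len(hi)=2, max(lo)=44)
Step 5: insert 30 -> lo=[28, 30, 44] hi=[48, 50] -> (len(lo)=3, len(hi)=2, max(lo)=44)
Step 6: insert 32 -> lo=[28, 30, 32] hi=[44, 48, 50] -> (len(lo)=3, len(hi)=3, max(lo)=32)
Step 7: insert 2 -> lo=[2, 28, 30, 32] hi=[44, 48, 50] -> (len(lo)=4, len(hi)=3, max(lo)=32)
Step 8: insert 18 -> lo=[2, 18, 28, 30] hi=[32, 44, 48, 50] -> (len(lo)=4, len(hi)=4, max(lo)=30)
Step 9: insert 32 -> lo=[2, 18, 28, 30, 32] hi=[32, 44, 48, 50] -> (len(lo)=5, len(hi)=4, max(lo)=32)
Step 10: insert 21 -> lo=[2, 18, 21, 28, 30] hi=[32, 32, 44, 48, 50] -> (len(lo)=5, len(hi)=5, max(lo)=30)

Answer: (1,0,28) (1,1,28) (2,1,44) (2,2,44) (3,2,44) (3,3,32) (4,3,32) (4,4,30) (5,4,32) (5,5,30)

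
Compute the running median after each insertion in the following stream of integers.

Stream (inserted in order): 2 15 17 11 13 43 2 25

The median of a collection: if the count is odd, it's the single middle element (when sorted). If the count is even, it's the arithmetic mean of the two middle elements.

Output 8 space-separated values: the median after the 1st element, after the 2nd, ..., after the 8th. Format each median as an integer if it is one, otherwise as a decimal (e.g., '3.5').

Step 1: insert 2 -> lo=[2] (size 1, max 2) hi=[] (size 0) -> median=2
Step 2: insert 15 -> lo=[2] (size 1, max 2) hi=[15] (size 1, min 15) -> median=8.5
Step 3: insert 17 -> lo=[2, 15] (size 2, max 15) hi=[17] (size 1, min 17) -> median=15
Step 4: insert 11 -> lo=[2, 11] (size 2, max 11) hi=[15, 17] (size 2, min 15) -> median=13
Step 5: insert 13 -> lo=[2, 11, 13] (size 3, max 13) hi=[15, 17] (size 2, min 15) -> median=13
Step 6: insert 43 -> lo=[2, 11, 13] (size 3, max 13) hi=[15, 17, 43] (size 3, min 15) -> median=14
Step 7: insert 2 -> lo=[2, 2, 11, 13] (size 4, max 13) hi=[15, 17, 43] (size 3, min 15) -> median=13
Step 8: insert 25 -> lo=[2, 2, 11, 13] (size 4, max 13) hi=[15, 17, 25, 43] (size 4, min 15) -> median=14

Answer: 2 8.5 15 13 13 14 13 14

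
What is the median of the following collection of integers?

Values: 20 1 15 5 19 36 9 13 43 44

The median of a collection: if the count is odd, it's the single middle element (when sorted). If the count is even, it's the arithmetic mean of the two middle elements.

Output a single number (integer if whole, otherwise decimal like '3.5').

Answer: 17

Derivation:
Step 1: insert 20 -> lo=[20] (size 1, max 20) hi=[] (size 0) -> median=20
Step 2: insert 1 -> lo=[1] (size 1, max 1) hi=[20] (size 1, min 20) -> median=10.5
Step 3: insert 15 -> lo=[1, 15] (size 2, max 15) hi=[20] (size 1, min 20) -> median=15
Step 4: insert 5 -> lo=[1, 5] (size 2, max 5) hi=[15, 20] (size 2, min 15) -> median=10
Step 5: insert 19 -> lo=[1, 5, 15] (size 3, max 15) hi=[19, 20] (size 2, min 19) -> median=15
Step 6: insert 36 -> lo=[1, 5, 15] (size 3, max 15) hi=[19, 20, 36] (size 3, min 19) -> median=17
Step 7: insert 9 -> lo=[1, 5, 9, 15] (size 4, max 15) hi=[19, 20, 36] (size 3, min 19) -> median=15
Step 8: insert 13 -> lo=[1, 5, 9, 13] (size 4, max 13) hi=[15, 19, 20, 36] (size 4, min 15) -> median=14
Step 9: insert 43 -> lo=[1, 5, 9, 13, 15] (size 5, max 15) hi=[19, 20, 36, 43] (size 4, min 19) -> median=15
Step 10: insert 44 -> lo=[1, 5, 9, 13, 15] (size 5, max 15) hi=[19, 20, 36, 43, 44] (size 5, min 19) -> median=17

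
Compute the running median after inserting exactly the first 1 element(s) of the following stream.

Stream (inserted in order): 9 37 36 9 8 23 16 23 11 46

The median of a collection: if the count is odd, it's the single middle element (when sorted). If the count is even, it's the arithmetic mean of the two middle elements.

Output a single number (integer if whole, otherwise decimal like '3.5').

Answer: 9

Derivation:
Step 1: insert 9 -> lo=[9] (size 1, max 9) hi=[] (size 0) -> median=9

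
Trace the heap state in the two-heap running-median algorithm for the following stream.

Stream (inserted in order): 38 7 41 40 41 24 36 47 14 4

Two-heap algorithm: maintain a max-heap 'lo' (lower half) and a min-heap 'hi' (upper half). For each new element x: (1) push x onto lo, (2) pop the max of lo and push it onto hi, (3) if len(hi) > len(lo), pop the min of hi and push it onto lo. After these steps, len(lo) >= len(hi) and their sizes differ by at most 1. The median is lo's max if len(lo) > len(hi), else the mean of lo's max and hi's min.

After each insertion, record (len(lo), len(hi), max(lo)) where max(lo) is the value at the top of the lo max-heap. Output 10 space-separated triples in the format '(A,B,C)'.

Step 1: insert 38 -> lo=[38] hi=[] -> (len(lo)=1, len(hi)=0, max(lo)=38)
Step 2: insert 7 -> lo=[7] hi=[38] -> (len(lo)=1, len(hi)=1, max(lo)=7)
Step 3: insert 41 -> lo=[7, 38] hi=[41] -> (len(lo)=2, len(hi)=1, max(lo)=38)
Step 4: insert 40 -> lo=[7, 38] hi=[40, 41] -> (len(lo)=2, len(hi)=2, max(lo)=38)
Step 5: insert 41 -> lo=[7, 38, 40] hi=[41, 41] -> (len(lo)=3, len(hi)=2, max(lo)=40)
Step 6: insert 24 -> lo=[7, 24, 38] hi=[40, 41, 41] -> (len(lo)=3, len(hi)=3, max(lo)=38)
Step 7: insert 36 -> lo=[7, 24, 36, 38] hi=[40, 41, 41] -> (len(lo)=4, len(hi)=3, max(lo)=38)
Step 8: insert 47 -> lo=[7, 24, 36, 38] hi=[40, 41, 41, 47] -> (len(lo)=4, len(hi)=4, max(lo)=38)
Step 9: insert 14 -> lo=[7, 14, 24, 36, 38] hi=[40, 41, 41, 47] -> (len(lo)=5, len(hi)=4, max(lo)=38)
Step 10: insert 4 -> lo=[4, 7, 14, 24, 36] hi=[38, 40, 41, 41, 47] -> (len(lo)=5, len(hi)=5, max(lo)=36)

Answer: (1,0,38) (1,1,7) (2,1,38) (2,2,38) (3,2,40) (3,3,38) (4,3,38) (4,4,38) (5,4,38) (5,5,36)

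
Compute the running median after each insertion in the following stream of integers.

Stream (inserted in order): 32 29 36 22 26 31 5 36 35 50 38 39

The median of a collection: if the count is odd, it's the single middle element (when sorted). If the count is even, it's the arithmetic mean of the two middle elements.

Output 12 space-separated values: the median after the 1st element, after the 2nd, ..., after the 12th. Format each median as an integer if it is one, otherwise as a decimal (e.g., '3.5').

Step 1: insert 32 -> lo=[32] (size 1, max 32) hi=[] (size 0) -> median=32
Step 2: insert 29 -> lo=[29] (size 1, max 29) hi=[32] (size 1, min 32) -> median=30.5
Step 3: insert 36 -> lo=[29, 32] (size 2, max 32) hi=[36] (size 1, min 36) -> median=32
Step 4: insert 22 -> lo=[22, 29] (size 2, max 29) hi=[32, 36] (size 2, min 32) -> median=30.5
Step 5: insert 26 -> lo=[22, 26, 29] (size 3, max 29) hi=[32, 36] (size 2, min 32) -> median=29
Step 6: insert 31 -> lo=[22, 26, 29] (size 3, max 29) hi=[31, 32, 36] (size 3, min 31) -> median=30
Step 7: insert 5 -> lo=[5, 22, 26, 29] (size 4, max 29) hi=[31, 32, 36] (size 3, min 31) -> median=29
Step 8: insert 36 -> lo=[5, 22, 26, 29] (size 4, max 29) hi=[31, 32, 36, 36] (size 4, min 31) -> median=30
Step 9: insert 35 -> lo=[5, 22, 26, 29, 31] (size 5, max 31) hi=[32, 35, 36, 36] (size 4, min 32) -> median=31
Step 10: insert 50 -> lo=[5, 22, 26, 29, 31] (size 5, max 31) hi=[32, 35, 36, 36, 50] (size 5, min 32) -> median=31.5
Step 11: insert 38 -> lo=[5, 22, 26, 29, 31, 32] (size 6, max 32) hi=[35, 36, 36, 38, 50] (size 5, min 35) -> median=32
Step 12: insert 39 -> lo=[5, 22, 26, 29, 31, 32] (size 6, max 32) hi=[35, 36, 36, 38, 39, 50] (size 6, min 35) -> median=33.5

Answer: 32 30.5 32 30.5 29 30 29 30 31 31.5 32 33.5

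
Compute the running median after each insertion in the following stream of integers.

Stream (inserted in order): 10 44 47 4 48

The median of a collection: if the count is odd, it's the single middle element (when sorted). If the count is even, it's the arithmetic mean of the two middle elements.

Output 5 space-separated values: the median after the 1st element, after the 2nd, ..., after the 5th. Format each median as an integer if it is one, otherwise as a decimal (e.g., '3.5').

Step 1: insert 10 -> lo=[10] (size 1, max 10) hi=[] (size 0) -> median=10
Step 2: insert 44 -> lo=[10] (size 1, max 10) hi=[44] (size 1, min 44) -> median=27
Step 3: insert 47 -> lo=[10, 44] (size 2, max 44) hi=[47] (size 1, min 47) -> median=44
Step 4: insert 4 -> lo=[4, 10] (size 2, max 10) hi=[44, 47] (size 2, min 44) -> median=27
Step 5: insert 48 -> lo=[4, 10, 44] (size 3, max 44) hi=[47, 48] (size 2, min 47) -> median=44

Answer: 10 27 44 27 44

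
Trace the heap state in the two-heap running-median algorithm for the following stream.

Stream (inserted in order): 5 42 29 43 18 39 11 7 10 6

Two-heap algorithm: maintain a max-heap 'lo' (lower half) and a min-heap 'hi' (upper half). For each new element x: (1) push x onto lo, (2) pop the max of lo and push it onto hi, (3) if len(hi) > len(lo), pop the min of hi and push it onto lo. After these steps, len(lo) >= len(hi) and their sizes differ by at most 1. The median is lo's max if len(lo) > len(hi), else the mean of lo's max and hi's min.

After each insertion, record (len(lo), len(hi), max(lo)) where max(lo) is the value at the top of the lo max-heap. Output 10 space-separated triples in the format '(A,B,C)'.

Step 1: insert 5 -> lo=[5] hi=[] -> (len(lo)=1, len(hi)=0, max(lo)=5)
Step 2: insert 42 -> lo=[5] hi=[42] -> (len(lo)=1, len(hi)=1, max(lo)=5)
Step 3: insert 29 -> lo=[5, 29] hi=[42] -> (len(lo)=2, len(hi)=1, max(lo)=29)
Step 4: insert 43 -> lo=[5, 29] hi=[42, 43] -> (len(lo)=2, len(hi)=2, max(lo)=29)
Step 5: insert 18 -> lo=[5, 18, 29] hi=[42, 43] -> (len(lo)=3, len(hi)=2, max(lo)=29)
Step 6: insert 39 -> lo=[5, 18, 29] hi=[39, 42, 43] -> (len(lo)=3, len(hi)=3, max(lo)=29)
Step 7: insert 11 -> lo=[5, 11, 18, 29] hi=[39, 42, 43] -> (len(lo)=4, len(hi)=3, max(lo)=29)
Step 8: insert 7 -> lo=[5, 7, 11, 18] hi=[29, 39, 42, 43] -> (len(lo)=4, len(hi)=4, max(lo)=18)
Step 9: insert 10 -> lo=[5, 7, 10, 11, 18] hi=[29, 39, 42, 43] -> (len(lo)=5, len(hi)=4, max(lo)=18)
Step 10: insert 6 -> lo=[5, 6, 7, 10, 11] hi=[18, 29, 39, 42, 43] -> (len(lo)=5, len(hi)=5, max(lo)=11)

Answer: (1,0,5) (1,1,5) (2,1,29) (2,2,29) (3,2,29) (3,3,29) (4,3,29) (4,4,18) (5,4,18) (5,5,11)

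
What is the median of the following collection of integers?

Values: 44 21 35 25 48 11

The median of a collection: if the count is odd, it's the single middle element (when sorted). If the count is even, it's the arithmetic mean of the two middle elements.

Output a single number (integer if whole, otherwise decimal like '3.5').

Answer: 30

Derivation:
Step 1: insert 44 -> lo=[44] (size 1, max 44) hi=[] (size 0) -> median=44
Step 2: insert 21 -> lo=[21] (size 1, max 21) hi=[44] (size 1, min 44) -> median=32.5
Step 3: insert 35 -> lo=[21, 35] (size 2, max 35) hi=[44] (size 1, min 44) -> median=35
Step 4: insert 25 -> lo=[21, 25] (size 2, max 25) hi=[35, 44] (size 2, min 35) -> median=30
Step 5: insert 48 -> lo=[21, 25, 35] (size 3, max 35) hi=[44, 48] (size 2, min 44) -> median=35
Step 6: insert 11 -> lo=[11, 21, 25] (size 3, max 25) hi=[35, 44, 48] (size 3, min 35) -> median=30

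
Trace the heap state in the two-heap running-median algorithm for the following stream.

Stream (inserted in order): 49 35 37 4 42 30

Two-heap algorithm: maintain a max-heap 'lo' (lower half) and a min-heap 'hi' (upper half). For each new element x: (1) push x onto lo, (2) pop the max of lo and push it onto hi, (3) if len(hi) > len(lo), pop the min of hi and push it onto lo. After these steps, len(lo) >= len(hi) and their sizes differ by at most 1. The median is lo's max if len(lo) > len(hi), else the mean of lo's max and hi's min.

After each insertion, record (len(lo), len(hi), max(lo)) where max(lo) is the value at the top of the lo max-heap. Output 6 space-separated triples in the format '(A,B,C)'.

Answer: (1,0,49) (1,1,35) (2,1,37) (2,2,35) (3,2,37) (3,3,35)

Derivation:
Step 1: insert 49 -> lo=[49] hi=[] -> (len(lo)=1, len(hi)=0, max(lo)=49)
Step 2: insert 35 -> lo=[35] hi=[49] -> (len(lo)=1, len(hi)=1, max(lo)=35)
Step 3: insert 37 -> lo=[35, 37] hi=[49] -> (len(lo)=2, len(hi)=1, max(lo)=37)
Step 4: insert 4 -> lo=[4, 35] hi=[37, 49] -> (len(lo)=2, len(hi)=2, max(lo)=35)
Step 5: insert 42 -> lo=[4, 35, 37] hi=[42, 49] -> (len(lo)=3, len(hi)=2, max(lo)=37)
Step 6: insert 30 -> lo=[4, 30, 35] hi=[37, 42, 49] -> (len(lo)=3, len(hi)=3, max(lo)=35)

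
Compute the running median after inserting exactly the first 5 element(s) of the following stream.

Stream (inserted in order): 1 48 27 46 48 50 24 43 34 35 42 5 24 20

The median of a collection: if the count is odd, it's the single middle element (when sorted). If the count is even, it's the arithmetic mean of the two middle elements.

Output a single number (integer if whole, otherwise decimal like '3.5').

Answer: 46

Derivation:
Step 1: insert 1 -> lo=[1] (size 1, max 1) hi=[] (size 0) -> median=1
Step 2: insert 48 -> lo=[1] (size 1, max 1) hi=[48] (size 1, min 48) -> median=24.5
Step 3: insert 27 -> lo=[1, 27] (size 2, max 27) hi=[48] (size 1, min 48) -> median=27
Step 4: insert 46 -> lo=[1, 27] (size 2, max 27) hi=[46, 48] (size 2, min 46) -> median=36.5
Step 5: insert 48 -> lo=[1, 27, 46] (size 3, max 46) hi=[48, 48] (size 2, min 48) -> median=46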